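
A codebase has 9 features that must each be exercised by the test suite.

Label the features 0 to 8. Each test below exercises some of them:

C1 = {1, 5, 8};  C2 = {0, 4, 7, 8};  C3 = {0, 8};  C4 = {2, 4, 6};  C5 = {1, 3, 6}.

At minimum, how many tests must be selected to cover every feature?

4

Take {C1, C2, C4, C5}. Their union is {0, 1, 2, 3, 4, 5, 6, 7, 8}, which is all 9 features.
No 3 of the 5 tests cover everything (all 10 combinations miss at least one feature), so 4 is optimal.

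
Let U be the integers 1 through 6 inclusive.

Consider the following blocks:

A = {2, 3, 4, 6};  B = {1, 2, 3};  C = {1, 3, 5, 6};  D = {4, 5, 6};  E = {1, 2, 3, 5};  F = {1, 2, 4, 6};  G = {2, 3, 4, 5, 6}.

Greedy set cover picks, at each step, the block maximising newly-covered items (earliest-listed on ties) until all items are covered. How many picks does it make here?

Greedy: pick G (covers 5 new) → pick B (covers 1 new). Total picks: 2.

2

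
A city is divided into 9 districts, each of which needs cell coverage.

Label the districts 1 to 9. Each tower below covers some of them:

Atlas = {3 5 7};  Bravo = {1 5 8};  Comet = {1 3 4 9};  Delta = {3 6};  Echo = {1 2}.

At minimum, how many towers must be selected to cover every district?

5

Take {Atlas, Bravo, Comet, Delta, Echo}. Their union is {1, 2, 3, 4, 5, 6, 7, 8, 9}, which is all 9 districts.
No 4 of the 5 towers cover everything (all 5 combinations miss at least one district), so 5 is optimal.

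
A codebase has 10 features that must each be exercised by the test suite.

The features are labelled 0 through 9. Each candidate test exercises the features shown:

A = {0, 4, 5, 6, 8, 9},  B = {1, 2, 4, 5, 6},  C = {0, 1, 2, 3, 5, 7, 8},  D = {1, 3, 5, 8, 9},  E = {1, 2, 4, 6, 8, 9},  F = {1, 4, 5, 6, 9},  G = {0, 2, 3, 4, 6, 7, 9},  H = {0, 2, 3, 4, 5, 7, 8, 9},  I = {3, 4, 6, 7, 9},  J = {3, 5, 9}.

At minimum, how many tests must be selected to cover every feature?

Take {D, G}. Their union is {0, 1, 2, 3, 4, 5, 6, 7, 8, 9}, which is all 10 features.
No single test has all 10 features (the largest, H, has 8), so 2 is optimal.

2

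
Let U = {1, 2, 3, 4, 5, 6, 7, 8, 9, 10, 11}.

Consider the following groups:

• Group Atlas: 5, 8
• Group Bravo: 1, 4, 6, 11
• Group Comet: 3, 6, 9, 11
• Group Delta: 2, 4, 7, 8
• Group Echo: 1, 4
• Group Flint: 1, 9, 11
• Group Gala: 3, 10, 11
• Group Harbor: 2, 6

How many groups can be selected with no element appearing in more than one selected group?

Atlas, Echo, Gala, Harbor are pairwise disjoint (Atlas={5,8}; Echo={1,4}; Gala={3,10,11}; Harbor={2,6}).
Every remaining group overlaps one of these, and no 5 of the listed groups are pairwise disjoint, so 4 is the maximum.

4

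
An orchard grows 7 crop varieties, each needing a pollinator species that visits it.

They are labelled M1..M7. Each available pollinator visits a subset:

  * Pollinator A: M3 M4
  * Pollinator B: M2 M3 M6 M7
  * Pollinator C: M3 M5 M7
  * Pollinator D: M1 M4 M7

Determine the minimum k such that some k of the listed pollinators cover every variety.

Take {B, C, D}. Their union is {M1, M2, M3, M4, M5, M6, M7}, which is all 7 varieties.
Only D contains M1, so D is forced; the remaining 4 varieties need at least 2 more pollinators (each remaining pollinator adds at most 3) — so at least 3 pollinators are needed, and 3 is optimal.

3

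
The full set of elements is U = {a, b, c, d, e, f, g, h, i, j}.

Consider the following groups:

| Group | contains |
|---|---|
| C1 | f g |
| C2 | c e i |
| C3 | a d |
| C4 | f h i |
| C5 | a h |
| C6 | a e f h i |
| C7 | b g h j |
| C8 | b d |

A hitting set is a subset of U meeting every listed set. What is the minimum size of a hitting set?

Take T = {a, b, g, i}. Each listed group contains at least one of these, so T is a hitting set of size 4.
The groups C1, C2, C5, C8 are pairwise disjoint, so any hitting set needs a separate element for each — at least 4. Hence 4 is optimal.

4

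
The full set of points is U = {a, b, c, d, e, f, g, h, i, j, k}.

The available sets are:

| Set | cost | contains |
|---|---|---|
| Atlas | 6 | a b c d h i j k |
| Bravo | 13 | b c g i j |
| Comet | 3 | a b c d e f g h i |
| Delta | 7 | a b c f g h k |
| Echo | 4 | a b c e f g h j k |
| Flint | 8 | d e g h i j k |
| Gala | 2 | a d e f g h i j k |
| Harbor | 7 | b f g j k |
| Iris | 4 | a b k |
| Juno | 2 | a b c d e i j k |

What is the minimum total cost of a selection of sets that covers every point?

Gala, Juno together cover every point (Gala ∪ Juno = {a, b, c, d, e, f, g, h, i, j, k}); total cost 2 + 2 = 4.
No covering selection has total cost below 4.

4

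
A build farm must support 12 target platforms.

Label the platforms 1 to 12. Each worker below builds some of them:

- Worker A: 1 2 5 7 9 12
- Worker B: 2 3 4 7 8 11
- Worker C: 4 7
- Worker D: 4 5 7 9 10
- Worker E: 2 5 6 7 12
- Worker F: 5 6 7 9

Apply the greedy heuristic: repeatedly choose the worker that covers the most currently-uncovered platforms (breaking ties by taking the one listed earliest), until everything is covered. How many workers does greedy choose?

Greedy: pick A (covers 6 new) → pick B (covers 4 new) → pick D (covers 1 new) → pick E (covers 1 new). Total picks: 4.

4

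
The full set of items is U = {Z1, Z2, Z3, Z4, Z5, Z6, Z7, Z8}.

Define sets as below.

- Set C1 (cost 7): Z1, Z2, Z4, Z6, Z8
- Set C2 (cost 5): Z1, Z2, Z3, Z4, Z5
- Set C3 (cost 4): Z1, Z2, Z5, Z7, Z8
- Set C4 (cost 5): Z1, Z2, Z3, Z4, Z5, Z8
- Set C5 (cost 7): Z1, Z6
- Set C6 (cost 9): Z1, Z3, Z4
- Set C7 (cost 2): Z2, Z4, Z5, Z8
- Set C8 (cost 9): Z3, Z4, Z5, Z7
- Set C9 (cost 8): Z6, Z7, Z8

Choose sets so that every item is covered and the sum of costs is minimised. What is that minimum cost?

C4, C9 together cover every item (C4 ∪ C9 = {Z1, Z2, Z3, Z4, Z5, Z6, Z7, Z8}); total cost 5 + 8 = 13.
The greedy pick C7, C3, C2, C1 costs 18; no covering selection beats 13.

13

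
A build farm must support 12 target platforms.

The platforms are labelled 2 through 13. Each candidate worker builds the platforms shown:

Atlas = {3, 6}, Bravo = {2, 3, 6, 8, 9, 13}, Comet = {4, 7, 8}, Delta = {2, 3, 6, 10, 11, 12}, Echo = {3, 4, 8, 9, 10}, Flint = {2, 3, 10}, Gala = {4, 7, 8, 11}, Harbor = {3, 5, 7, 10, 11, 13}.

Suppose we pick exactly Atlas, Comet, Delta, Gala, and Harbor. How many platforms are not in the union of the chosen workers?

Union of Atlas, Comet, Delta, Gala, Harbor = {2, 3, 4, 5, 6, 7, 8, 10, 11, 12, 13}.
Not covered: 9 — 1 platform.

1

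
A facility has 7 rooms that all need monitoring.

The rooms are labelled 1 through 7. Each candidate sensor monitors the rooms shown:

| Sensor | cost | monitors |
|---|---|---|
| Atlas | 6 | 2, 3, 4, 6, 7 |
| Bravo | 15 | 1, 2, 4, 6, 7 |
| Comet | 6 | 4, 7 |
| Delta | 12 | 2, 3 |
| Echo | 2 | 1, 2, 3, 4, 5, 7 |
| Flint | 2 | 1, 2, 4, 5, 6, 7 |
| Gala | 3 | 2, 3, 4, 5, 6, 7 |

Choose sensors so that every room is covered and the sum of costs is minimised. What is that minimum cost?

4

Echo, Flint together cover every room (Echo ∪ Flint = {1, 2, 3, 4, 5, 6, 7}); total cost 2 + 2 = 4.
No covering selection has total cost below 4.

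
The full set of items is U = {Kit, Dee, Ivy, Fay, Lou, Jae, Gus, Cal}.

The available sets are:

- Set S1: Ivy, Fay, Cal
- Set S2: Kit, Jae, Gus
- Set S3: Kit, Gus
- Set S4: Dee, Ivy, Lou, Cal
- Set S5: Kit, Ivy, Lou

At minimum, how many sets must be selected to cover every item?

S1 and S2 and S4 together: S1 ∪ S2 ∪ S4 = {Kit, Dee, Ivy, Fay, Lou, Jae, Gus, Cal} — every item is covered.
Only S4 contains Dee, so S4 is forced; the remaining 4 items need at least 2 more sets (each remaining set adds at most 3) — so at least 3 sets are needed, and 3 is optimal.

3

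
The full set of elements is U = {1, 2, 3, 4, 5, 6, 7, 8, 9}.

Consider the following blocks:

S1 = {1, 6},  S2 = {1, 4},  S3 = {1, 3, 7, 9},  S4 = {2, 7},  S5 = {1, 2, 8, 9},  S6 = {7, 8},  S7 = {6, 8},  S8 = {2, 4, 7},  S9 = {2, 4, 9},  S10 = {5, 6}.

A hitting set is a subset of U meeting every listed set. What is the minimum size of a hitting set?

Take H = {1, 2, 5, 8}. Each listed block contains at least one of these, so H is a hitting set of size 4.
No choice of 3 elements meets every block, so 4 is the minimum.

4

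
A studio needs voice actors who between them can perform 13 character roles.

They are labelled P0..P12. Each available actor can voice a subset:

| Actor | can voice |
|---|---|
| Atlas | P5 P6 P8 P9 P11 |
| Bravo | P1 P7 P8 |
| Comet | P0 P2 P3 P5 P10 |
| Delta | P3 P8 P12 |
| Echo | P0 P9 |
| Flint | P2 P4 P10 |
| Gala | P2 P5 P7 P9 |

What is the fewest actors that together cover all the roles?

Take {Atlas, Bravo, Delta, Echo, Flint}. Their union is {P0, P1, P2, P3, P4, P5, P6, P7, P8, P9, P10, P11, P12}, which is all 13 roles.
No 4 of the 7 actors cover everything (all 35 combinations miss at least one role), so 5 is optimal.

5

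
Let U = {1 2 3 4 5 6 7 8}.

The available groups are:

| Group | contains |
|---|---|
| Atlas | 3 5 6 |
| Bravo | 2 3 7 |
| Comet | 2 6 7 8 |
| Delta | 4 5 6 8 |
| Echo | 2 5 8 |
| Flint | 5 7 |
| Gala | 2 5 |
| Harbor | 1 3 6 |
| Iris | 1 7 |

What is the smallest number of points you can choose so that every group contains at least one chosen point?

3

Take H = {2, 6, 7}. Each listed group contains at least one of these, so H is a hitting set of size 3.
No choice of 2 points meets every group, so 3 is the minimum.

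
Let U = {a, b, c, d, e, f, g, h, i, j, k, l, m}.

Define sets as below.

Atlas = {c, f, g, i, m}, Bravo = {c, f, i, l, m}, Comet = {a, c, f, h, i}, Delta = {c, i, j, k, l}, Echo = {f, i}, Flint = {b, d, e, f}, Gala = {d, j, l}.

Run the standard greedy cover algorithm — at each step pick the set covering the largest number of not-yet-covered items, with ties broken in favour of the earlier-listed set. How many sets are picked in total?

Greedy: pick Atlas (covers 5 new) → pick Delta (covers 3 new) → pick Flint (covers 3 new) → pick Comet (covers 2 new). Total picks: 4.

4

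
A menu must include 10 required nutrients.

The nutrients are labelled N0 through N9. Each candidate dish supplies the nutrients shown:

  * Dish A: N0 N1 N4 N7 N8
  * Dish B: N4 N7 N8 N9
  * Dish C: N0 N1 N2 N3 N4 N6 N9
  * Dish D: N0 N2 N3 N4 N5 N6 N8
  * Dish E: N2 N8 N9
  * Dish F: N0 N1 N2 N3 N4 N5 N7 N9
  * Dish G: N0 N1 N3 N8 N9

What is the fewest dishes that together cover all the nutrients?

D and F together: D ∪ F = {N0, N1, N2, N3, N4, N5, N6, N7, N8, N9} — every nutrient is covered.
No single dish has all 10 nutrients (the largest, F, has 8), so 2 is optimal.

2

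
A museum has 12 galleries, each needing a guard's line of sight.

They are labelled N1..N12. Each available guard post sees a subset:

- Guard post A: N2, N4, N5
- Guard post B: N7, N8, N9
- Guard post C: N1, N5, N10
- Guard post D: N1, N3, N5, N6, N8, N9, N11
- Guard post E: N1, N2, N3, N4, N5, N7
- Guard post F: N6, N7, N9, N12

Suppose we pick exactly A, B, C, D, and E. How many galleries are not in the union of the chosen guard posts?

1

Union of A, B, C, D, E = {N1, N2, N3, N4, N5, N6, N7, N8, N9, N10, N11}.
Not covered: N12 — 1 gallery.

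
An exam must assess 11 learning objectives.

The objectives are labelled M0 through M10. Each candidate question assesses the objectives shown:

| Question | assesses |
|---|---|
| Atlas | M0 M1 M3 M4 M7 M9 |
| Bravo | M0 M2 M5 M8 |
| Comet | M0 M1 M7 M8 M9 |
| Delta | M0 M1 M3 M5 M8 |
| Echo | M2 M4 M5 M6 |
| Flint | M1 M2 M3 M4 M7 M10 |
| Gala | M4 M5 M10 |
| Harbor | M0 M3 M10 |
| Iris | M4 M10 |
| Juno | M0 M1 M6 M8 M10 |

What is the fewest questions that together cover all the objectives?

3

Comet and Echo and Harbor together: Comet ∪ Echo ∪ Harbor = {M0, M1, M2, M3, M4, M5, M6, M7, M8, M9, M10} — every objective is covered.
No 2 of the 10 questions cover everything (all 45 combinations miss at least one objective), so 3 is optimal.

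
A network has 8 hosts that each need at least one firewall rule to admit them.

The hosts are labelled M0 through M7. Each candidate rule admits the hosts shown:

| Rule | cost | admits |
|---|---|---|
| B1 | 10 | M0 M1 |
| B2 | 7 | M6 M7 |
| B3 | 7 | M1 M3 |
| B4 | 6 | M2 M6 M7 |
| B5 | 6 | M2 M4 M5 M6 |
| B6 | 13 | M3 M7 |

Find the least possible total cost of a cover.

29

B1, B3, B4, B5 together cover every host (B1 ∪ B3 ∪ B4 ∪ B5 = {M0, M1, M2, M3, M4, M5, M6, M7}); total cost 10 + 7 + 6 + 6 = 29.
No covering selection has total cost below 29.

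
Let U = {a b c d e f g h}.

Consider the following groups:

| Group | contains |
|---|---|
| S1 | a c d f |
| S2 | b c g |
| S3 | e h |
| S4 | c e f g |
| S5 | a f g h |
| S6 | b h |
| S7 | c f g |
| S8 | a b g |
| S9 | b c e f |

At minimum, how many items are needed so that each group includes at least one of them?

T = {b, e, f} meets every group (each contains at least one member of T), and |T| = 3.
No choice of 2 items meets every group, so 3 is the minimum.

3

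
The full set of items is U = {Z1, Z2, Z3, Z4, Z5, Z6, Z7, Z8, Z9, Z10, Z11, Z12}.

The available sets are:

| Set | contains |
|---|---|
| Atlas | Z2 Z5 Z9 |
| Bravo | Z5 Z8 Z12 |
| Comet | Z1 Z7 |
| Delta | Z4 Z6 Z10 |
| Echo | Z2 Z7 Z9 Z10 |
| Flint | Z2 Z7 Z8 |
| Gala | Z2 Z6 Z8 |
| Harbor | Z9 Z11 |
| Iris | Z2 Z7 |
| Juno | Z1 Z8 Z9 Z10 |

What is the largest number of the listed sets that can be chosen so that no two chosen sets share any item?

4

Bravo, Delta, Harbor, Iris are pairwise disjoint (Bravo={Z5,Z8,Z12}; Delta={Z4,Z6,Z10}; Harbor={Z9,Z11}; Iris={Z2,Z7}).
Every remaining set overlaps one of these, and no 5 of the listed sets are pairwise disjoint, so 4 is the maximum.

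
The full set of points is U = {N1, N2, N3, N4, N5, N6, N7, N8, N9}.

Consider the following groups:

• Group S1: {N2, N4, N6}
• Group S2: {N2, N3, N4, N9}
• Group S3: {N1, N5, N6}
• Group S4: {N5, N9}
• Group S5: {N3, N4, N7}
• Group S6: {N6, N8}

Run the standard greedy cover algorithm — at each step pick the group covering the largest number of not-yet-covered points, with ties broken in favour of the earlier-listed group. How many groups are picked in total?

4

Greedy: pick S2 (covers 4 new) → pick S3 (covers 3 new) → pick S5 (covers 1 new) → pick S6 (covers 1 new). Total picks: 4.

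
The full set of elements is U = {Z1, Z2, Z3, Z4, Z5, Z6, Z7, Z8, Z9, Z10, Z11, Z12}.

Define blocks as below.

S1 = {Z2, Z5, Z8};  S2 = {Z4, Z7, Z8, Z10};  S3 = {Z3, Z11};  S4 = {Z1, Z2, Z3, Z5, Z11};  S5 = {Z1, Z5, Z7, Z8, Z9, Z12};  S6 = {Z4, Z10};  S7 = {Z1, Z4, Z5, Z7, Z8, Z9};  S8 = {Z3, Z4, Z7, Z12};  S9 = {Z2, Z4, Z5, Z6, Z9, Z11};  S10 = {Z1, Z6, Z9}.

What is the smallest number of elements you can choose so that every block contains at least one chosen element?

Take H = {Z3, Z6, Z8, Z10}. Each listed block contains at least one of these, so H is a hitting set of size 4.
The blocks S1, S3, S6, S10 are pairwise disjoint, so any hitting set needs a separate element for each — at least 4. Hence 4 is optimal.

4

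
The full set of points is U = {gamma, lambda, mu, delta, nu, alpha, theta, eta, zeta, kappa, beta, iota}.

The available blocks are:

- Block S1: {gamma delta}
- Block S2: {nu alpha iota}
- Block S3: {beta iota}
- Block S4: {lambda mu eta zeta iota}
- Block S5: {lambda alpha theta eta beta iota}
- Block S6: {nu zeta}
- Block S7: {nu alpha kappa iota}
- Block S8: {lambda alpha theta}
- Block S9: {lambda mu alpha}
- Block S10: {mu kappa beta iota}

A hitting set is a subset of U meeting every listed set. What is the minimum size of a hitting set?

4

The 4 points {lambda, delta, nu, beta} hit every block.
The blocks S1, S6, S8, S10 are pairwise disjoint, so any hitting set needs a separate point for each — at least 4. Hence 4 is optimal.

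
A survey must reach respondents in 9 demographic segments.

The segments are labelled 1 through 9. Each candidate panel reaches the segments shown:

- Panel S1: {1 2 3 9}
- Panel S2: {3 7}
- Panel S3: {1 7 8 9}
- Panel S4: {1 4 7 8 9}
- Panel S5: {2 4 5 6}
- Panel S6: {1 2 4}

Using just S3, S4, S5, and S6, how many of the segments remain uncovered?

1

Union of S3, S4, S5, S6 = {1, 2, 4, 5, 6, 7, 8, 9}.
Not covered: 3 — 1 segment.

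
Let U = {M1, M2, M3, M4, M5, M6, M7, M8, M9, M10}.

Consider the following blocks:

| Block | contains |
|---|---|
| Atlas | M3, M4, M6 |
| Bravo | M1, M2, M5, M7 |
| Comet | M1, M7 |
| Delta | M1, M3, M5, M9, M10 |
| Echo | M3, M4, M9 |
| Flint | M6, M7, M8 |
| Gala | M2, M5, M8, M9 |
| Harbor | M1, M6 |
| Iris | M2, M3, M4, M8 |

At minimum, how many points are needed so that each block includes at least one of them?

3

Take H = {M1, M4, M8}. Each listed block contains at least one of these, so H is a hitting set of size 3.
The blocks Atlas, Comet, Gala are pairwise disjoint, so any hitting set needs a separate point for each — at least 3. Hence 3 is optimal.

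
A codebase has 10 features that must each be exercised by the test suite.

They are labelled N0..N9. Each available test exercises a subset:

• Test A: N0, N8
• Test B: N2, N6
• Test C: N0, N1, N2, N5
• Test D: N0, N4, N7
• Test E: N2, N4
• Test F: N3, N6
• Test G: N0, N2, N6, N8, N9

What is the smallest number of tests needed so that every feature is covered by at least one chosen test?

C and D and F and G together: C ∪ D ∪ F ∪ G = {N0, N1, N2, N3, N4, N5, N6, N7, N8, N9} — every feature is covered.
Only G contains N9, so G is forced; the remaining 5 features need at least 3 more tests (each remaining test adds at most 2) — so at least 4 tests are needed, and 4 is optimal.

4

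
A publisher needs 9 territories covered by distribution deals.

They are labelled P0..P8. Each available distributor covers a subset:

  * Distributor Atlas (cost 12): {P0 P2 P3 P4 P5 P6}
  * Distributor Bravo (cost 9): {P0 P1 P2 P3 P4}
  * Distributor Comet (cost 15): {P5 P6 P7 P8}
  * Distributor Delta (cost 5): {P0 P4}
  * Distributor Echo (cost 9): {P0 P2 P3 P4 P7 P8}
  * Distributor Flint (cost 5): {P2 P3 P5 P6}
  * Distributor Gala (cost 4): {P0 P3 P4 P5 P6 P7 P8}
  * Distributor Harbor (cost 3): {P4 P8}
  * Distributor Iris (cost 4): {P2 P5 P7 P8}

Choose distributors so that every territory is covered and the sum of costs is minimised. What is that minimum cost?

13

Bravo, Gala together cover every territory (Bravo ∪ Gala = {P0, P1, P2, P3, P4, P5, P6, P7, P8}); total cost 9 + 4 = 13.
The greedy pick Gala, Iris, Bravo costs 17; no covering selection beats 13.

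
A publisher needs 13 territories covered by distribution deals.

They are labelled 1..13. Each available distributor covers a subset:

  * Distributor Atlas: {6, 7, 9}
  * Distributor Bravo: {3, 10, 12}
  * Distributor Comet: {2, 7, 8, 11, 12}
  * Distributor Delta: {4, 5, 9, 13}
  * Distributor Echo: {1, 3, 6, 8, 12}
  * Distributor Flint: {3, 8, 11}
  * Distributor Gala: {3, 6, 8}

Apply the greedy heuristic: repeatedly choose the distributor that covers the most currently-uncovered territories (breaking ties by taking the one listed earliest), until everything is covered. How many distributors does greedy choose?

4

Greedy: pick Comet (covers 5 new) → pick Delta (covers 4 new) → pick Echo (covers 3 new) → pick Bravo (covers 1 new). Total picks: 4.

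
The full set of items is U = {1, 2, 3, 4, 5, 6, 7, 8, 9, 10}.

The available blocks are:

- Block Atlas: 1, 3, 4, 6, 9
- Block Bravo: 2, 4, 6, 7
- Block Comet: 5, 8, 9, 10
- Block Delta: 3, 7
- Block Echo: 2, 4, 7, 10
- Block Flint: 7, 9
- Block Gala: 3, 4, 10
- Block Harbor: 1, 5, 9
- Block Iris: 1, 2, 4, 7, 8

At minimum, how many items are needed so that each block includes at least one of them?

3

Take H = {7, 9, 10}. Each listed block contains at least one of these, so H is a hitting set of size 3.
No choice of 2 items meets every block, so 3 is the minimum.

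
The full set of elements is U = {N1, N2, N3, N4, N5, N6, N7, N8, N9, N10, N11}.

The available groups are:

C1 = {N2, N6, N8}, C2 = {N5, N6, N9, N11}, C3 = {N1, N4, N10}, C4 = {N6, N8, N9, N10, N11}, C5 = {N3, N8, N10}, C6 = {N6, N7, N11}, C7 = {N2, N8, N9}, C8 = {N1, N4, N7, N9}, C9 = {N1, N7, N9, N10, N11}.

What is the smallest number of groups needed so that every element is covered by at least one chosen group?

4

C1 and C2 and C5 and C8 together: C1 ∪ C2 ∪ C5 ∪ C8 = {N1, N2, N3, N4, N5, N6, N7, N8, N9, N10, N11} — every element is covered.
Only C2 contains N5, so C2 is forced; the remaining 7 elements need at least 3 more groups (each remaining group adds at most 3) — so at least 4 groups are needed, and 4 is optimal.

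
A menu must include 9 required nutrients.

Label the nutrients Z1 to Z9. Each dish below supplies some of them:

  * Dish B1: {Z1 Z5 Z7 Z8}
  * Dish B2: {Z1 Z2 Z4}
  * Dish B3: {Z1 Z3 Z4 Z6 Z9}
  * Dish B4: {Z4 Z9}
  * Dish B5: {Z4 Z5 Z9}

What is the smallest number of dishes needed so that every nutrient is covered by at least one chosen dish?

3

Take {B1, B2, B3}. Their union is {Z1, Z2, Z3, Z4, Z5, Z6, Z7, Z8, Z9}, which is all 9 nutrients.
Only B2 contains Z2, so B2 is forced; the remaining 6 nutrients need at least 2 more dishes (each remaining dish adds at most 3) — so at least 3 dishes are needed, and 3 is optimal.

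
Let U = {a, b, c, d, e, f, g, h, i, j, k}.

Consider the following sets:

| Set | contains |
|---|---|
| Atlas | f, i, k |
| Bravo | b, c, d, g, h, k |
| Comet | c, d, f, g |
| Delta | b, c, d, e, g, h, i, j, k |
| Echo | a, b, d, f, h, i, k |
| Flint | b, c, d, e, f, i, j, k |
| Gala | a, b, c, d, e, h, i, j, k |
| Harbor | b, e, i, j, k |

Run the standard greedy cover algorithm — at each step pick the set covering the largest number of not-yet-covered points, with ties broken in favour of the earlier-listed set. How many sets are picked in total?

Greedy: pick Delta (covers 9 new) → pick Echo (covers 2 new). Total picks: 2.

2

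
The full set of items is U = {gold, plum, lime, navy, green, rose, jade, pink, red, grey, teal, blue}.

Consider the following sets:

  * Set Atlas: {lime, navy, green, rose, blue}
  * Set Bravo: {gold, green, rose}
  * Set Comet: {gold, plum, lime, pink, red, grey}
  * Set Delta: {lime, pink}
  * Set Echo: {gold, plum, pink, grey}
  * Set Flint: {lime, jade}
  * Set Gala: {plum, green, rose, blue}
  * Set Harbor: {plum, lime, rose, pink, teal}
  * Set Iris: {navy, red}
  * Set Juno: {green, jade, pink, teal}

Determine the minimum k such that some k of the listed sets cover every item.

Take {Atlas, Comet, Juno}. Their union is {gold, plum, lime, navy, green, rose, jade, pink, red, grey, teal, blue}, which is all 12 items.
No 2 of the 10 sets cover everything (all 45 combinations miss at least one item), so 3 is optimal.

3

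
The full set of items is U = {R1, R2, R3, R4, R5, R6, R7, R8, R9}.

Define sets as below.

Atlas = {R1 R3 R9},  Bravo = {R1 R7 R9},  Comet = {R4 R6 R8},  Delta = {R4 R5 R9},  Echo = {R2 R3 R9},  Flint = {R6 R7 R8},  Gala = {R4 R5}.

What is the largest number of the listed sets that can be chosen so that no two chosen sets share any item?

3

Atlas, Flint, Gala are pairwise disjoint (Atlas={R1,R3,R9}; Flint={R6,R7,R8}; Gala={R4,R5}).
Every remaining set overlaps one of these, and no 4 of the listed sets are pairwise disjoint, so 3 is the maximum.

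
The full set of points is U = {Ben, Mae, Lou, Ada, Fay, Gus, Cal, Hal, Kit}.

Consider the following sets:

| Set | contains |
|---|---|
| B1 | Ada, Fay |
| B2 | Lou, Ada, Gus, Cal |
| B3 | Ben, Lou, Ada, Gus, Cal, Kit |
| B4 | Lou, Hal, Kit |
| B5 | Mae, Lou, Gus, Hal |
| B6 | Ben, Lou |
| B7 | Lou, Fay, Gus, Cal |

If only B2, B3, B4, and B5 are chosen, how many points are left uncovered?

Union of B2, B3, B4, B5 = {Ben, Mae, Lou, Ada, Gus, Cal, Hal, Kit}.
Not covered: Fay — 1 point.

1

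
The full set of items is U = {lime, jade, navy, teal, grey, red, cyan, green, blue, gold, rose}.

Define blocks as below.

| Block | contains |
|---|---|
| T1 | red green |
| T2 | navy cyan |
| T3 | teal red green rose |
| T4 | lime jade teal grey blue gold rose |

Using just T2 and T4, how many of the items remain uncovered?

Union of T2, T4 = {lime, jade, navy, teal, grey, cyan, blue, gold, rose}.
Not covered: red, green — 2 items.

2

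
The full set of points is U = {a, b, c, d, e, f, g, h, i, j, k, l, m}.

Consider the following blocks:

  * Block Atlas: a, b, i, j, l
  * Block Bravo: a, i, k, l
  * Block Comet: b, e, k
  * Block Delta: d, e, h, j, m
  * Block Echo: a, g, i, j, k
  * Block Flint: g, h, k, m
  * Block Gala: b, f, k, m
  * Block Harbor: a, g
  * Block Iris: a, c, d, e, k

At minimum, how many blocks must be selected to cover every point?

Atlas and Flint and Gala and Iris together: Atlas ∪ Flint ∪ Gala ∪ Iris = {a, b, c, d, e, f, g, h, i, j, k, l, m} — every point is covered.
Only Gala contains f, so Gala is forced; the remaining 9 points need at least 3 more blocks (each remaining block adds at most 4) — so at least 4 blocks are needed, and 4 is optimal.

4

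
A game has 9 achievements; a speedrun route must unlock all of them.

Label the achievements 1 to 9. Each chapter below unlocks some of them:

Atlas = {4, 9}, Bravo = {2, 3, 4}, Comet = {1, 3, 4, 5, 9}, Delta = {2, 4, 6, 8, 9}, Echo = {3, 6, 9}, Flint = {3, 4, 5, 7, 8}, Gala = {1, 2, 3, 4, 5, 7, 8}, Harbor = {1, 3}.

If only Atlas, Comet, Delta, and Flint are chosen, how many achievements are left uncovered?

Union of Atlas, Comet, Delta, Flint = {1, 2, 3, 4, 5, 6, 7, 8, 9} — that's every achievement, so 0 are uncovered.

0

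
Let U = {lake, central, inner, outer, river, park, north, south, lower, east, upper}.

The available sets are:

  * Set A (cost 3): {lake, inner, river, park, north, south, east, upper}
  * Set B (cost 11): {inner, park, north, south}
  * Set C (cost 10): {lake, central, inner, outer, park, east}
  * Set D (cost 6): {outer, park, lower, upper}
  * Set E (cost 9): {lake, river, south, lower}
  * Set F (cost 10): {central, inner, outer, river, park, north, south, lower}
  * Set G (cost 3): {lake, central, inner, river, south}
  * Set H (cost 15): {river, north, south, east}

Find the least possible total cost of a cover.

12

A, D, G together cover every point (A ∪ D ∪ G = {lake, central, inner, outer, river, park, north, south, lower, east, upper}); total cost 3 + 6 + 3 = 12.
No covering selection has total cost below 12.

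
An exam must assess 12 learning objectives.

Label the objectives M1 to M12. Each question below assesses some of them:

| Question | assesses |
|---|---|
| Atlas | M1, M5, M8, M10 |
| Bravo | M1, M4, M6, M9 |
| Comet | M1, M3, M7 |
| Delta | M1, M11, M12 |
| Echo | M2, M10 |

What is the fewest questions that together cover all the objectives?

5

Take {Atlas, Bravo, Comet, Delta, Echo}. Their union is {M1, M2, M3, M4, M5, M6, M7, M8, M9, M10, M11, M12}, which is all 12 objectives.
No 4 of the 5 questions cover everything (all 5 combinations miss at least one objective), so 5 is optimal.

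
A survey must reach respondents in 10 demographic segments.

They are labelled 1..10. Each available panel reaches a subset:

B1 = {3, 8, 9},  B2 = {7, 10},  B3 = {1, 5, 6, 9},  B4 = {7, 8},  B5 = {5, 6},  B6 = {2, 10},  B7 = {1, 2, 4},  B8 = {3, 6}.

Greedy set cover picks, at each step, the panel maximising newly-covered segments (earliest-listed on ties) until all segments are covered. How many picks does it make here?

4

Greedy: pick B3 (covers 4 new) → pick B1 (covers 2 new) → pick B2 (covers 2 new) → pick B7 (covers 2 new). Total picks: 4.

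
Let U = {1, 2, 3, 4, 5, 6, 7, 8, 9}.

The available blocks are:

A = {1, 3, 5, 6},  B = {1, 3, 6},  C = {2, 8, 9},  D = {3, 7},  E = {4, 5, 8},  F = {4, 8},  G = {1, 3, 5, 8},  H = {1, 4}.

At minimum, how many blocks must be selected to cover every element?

4

A and C and D and H together: A ∪ C ∪ D ∪ H = {1, 2, 3, 4, 5, 6, 7, 8, 9} — every element is covered.
Only D contains 7, so D is forced; the remaining 7 elements need at least 3 more blocks (each remaining block adds at most 3) — so at least 4 blocks are needed, and 4 is optimal.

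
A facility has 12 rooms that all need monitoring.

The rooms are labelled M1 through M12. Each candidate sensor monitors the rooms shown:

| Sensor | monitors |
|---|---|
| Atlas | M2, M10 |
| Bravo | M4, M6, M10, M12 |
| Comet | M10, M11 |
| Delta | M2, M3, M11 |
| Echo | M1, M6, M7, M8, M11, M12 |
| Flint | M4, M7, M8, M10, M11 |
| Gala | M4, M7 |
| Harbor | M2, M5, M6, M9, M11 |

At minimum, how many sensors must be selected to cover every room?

Take {Delta, Echo, Flint, Harbor}. Their union is {M1, M2, M3, M4, M5, M6, M7, M8, M9, M10, M11, M12}, which is all 12 rooms.
No 3 of the 8 sensors cover everything (all 56 combinations miss at least one room), so 4 is optimal.

4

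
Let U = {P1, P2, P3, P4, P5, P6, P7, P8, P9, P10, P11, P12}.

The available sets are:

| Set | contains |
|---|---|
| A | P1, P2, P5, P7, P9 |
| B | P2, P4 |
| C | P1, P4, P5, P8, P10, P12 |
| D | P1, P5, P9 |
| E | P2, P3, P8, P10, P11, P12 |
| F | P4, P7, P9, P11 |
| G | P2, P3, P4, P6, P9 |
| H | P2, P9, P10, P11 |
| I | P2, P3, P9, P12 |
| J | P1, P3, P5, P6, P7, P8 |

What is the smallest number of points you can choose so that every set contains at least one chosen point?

T = {P1, P2, P7} meets every set (each contains at least one member of T), and |T| = 3.
No choice of 2 points meets every set, so 3 is the minimum.

3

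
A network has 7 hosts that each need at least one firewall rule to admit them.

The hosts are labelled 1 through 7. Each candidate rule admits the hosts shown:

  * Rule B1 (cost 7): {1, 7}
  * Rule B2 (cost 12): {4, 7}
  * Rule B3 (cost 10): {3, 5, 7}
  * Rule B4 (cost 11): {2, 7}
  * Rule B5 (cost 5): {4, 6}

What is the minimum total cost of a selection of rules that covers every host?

B1, B3, B4, B5 together cover every host (B1 ∪ B3 ∪ B4 ∪ B5 = {1, 2, 3, 4, 5, 6, 7}); total cost 7 + 10 + 11 + 5 = 33.
No covering selection has total cost below 33.

33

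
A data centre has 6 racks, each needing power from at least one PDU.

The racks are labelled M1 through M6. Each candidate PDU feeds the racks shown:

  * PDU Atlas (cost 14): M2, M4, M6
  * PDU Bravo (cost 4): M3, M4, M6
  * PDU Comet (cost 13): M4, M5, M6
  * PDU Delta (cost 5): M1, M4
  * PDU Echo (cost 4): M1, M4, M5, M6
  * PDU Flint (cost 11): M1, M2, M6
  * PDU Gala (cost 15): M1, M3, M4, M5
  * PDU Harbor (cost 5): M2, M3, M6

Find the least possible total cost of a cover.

9

Echo, Harbor together cover every rack (Echo ∪ Harbor = {M1, M2, M3, M4, M5, M6}); total cost 4 + 5 = 9.
No covering selection has total cost below 9.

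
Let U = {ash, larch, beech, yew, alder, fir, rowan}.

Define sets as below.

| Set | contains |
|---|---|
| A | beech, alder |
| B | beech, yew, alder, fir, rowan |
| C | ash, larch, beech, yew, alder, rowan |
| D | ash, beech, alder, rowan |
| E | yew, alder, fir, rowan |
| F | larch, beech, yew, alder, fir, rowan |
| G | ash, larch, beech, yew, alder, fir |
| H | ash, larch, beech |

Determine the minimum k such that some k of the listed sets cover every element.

2

E and G cover everything between them: the union {ash, larch, beech, yew, alder, fir, rowan} is all of U.
No single set has all 7 elements (the largest, C, has 6), so 2 is optimal.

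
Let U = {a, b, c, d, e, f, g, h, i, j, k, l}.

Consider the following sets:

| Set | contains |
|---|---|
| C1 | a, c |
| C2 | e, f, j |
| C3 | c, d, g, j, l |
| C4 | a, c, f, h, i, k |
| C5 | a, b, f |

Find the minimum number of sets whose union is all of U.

4

C2, C3, C4, and C5 cover everything between them: the union {a, b, c, d, e, f, g, h, i, j, k, l} is all of U.
No 3 of the 5 sets cover everything (all 10 combinations miss at least one item), so 4 is optimal.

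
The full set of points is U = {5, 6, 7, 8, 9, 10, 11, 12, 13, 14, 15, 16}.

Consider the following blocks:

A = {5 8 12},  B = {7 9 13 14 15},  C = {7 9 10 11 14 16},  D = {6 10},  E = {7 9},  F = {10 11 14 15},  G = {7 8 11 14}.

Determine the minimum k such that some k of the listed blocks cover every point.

4

A and B and C and D together: A ∪ B ∪ C ∪ D = {5, 6, 7, 8, 9, 10, 11, 12, 13, 14, 15, 16} — every point is covered.
Only B contains 13, so B is forced; the remaining 7 points need at least 3 more blocks (each remaining block adds at most 3) — so at least 4 blocks are needed, and 4 is optimal.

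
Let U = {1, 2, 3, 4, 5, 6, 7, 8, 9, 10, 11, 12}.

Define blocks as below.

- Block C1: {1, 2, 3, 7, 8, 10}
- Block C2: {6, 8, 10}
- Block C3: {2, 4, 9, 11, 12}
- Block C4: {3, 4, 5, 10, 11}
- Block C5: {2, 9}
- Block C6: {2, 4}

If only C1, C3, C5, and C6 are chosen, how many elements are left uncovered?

Union of C1, C3, C5, C6 = {1, 2, 3, 4, 7, 8, 9, 10, 11, 12}.
Not covered: 5, 6 — 2 elements.

2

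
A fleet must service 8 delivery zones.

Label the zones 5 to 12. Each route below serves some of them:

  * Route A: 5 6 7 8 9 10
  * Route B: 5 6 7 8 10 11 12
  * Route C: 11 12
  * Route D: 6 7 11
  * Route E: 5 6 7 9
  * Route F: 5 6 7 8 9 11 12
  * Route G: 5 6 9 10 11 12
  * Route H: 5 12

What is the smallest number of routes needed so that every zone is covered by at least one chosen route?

Take {A, G}. Their union is {5, 6, 7, 8, 9, 10, 11, 12}, which is all 8 zones.
No single route has all 8 zones (the largest, B, has 7), so 2 is optimal.

2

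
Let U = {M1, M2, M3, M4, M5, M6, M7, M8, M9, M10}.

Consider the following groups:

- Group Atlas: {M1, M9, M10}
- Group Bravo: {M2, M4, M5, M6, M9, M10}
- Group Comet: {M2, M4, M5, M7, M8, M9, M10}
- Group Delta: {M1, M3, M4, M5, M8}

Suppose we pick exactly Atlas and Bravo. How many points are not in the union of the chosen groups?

Union of Atlas, Bravo = {M1, M2, M4, M5, M6, M9, M10}.
Not covered: M3, M7, M8 — 3 points.

3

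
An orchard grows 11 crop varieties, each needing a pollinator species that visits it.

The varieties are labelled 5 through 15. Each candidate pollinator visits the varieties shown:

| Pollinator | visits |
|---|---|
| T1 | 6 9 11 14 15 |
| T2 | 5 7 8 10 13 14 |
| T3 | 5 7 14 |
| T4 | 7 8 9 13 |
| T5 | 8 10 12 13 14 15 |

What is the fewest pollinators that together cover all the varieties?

3

Take {T1, T2, T5}. Their union is {5, 6, 7, 8, 9, 10, 11, 12, 13, 14, 15}, which is all 11 varieties.
Only T1 contains 6, so T1 is forced; the remaining 6 varieties need at least 2 more pollinators (each remaining pollinator adds at most 5) — so at least 3 pollinators are needed, and 3 is optimal.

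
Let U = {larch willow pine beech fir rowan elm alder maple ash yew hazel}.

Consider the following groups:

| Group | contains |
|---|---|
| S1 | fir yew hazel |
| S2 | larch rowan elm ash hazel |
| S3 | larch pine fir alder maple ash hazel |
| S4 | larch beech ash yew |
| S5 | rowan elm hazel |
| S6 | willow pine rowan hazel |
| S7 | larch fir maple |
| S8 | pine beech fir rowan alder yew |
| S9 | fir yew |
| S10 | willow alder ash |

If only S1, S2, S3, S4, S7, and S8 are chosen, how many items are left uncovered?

Union of S1, S2, S3, S4, S7, S8 = {larch, pine, beech, fir, rowan, elm, alder, maple, ash, yew, hazel}.
Not covered: willow — 1 item.

1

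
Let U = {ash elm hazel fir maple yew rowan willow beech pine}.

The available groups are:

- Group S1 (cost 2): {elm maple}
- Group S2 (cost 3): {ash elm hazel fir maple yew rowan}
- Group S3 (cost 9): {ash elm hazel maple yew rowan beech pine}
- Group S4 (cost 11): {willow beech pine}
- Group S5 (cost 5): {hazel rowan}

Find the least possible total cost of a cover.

S2, S4 together cover every point (S2 ∪ S4 = {ash, elm, hazel, fir, maple, yew, rowan, willow, beech, pine}); total cost 3 + 11 = 14.
No covering selection has total cost below 14.

14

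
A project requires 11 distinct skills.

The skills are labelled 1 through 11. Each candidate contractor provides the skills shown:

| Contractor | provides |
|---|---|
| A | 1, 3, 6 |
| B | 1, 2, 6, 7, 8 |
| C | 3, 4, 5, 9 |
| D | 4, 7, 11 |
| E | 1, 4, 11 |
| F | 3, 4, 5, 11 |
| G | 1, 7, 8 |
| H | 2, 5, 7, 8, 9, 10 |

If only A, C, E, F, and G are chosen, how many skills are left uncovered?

2

Union of A, C, E, F, G = {1, 3, 4, 5, 6, 7, 8, 9, 11}.
Not covered: 2, 10 — 2 skills.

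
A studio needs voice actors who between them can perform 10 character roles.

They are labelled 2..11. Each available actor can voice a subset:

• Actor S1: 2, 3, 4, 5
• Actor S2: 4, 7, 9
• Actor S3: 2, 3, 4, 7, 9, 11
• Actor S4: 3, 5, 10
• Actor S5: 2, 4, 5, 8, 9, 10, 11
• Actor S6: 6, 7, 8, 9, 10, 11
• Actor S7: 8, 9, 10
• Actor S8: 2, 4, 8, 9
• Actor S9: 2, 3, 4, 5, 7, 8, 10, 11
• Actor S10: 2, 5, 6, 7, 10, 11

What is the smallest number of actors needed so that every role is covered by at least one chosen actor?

Take {S6, S9}. Their union is {2, 3, 4, 5, 6, 7, 8, 9, 10, 11}, which is all 10 roles.
No single actor has all 10 roles (the largest, S9, has 8), so 2 is optimal.

2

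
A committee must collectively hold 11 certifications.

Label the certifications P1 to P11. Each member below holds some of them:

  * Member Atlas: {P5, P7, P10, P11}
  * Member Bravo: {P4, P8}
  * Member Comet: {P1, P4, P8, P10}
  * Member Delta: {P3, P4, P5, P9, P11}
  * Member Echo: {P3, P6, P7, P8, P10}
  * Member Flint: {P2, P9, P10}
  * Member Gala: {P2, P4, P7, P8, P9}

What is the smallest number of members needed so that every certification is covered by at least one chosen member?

4

Comet and Delta and Echo and Gala together: Comet ∪ Delta ∪ Echo ∪ Gala = {P1, P2, P3, P4, P5, P6, P7, P8, P9, P10, P11} — every certification is covered.
No 3 of the 7 members cover everything (all 35 combinations miss at least one certification), so 4 is optimal.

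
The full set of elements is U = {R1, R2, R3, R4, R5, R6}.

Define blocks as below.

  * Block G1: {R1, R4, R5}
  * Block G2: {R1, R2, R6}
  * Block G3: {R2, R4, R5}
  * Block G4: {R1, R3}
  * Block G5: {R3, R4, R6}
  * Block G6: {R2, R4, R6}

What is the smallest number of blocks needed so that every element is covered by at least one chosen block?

3

Take {G1, G4, G6}. Their union is {R1, R2, R3, R4, R5, R6}, which is all 6 elements.
No 2 of the 6 blocks cover everything (all 15 combinations miss at least one element), so 3 is optimal.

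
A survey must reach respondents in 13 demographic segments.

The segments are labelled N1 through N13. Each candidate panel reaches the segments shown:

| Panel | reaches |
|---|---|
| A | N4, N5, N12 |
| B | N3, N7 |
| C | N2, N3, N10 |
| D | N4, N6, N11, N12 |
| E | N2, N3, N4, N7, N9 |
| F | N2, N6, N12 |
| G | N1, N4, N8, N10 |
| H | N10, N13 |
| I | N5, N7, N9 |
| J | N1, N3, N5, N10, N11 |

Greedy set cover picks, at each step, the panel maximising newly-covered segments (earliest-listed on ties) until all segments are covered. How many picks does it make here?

Greedy: pick E (covers 5 new) → pick J (covers 4 new) → pick D (covers 2 new) → pick G (covers 1 new) → pick H (covers 1 new). Total picks: 5.

5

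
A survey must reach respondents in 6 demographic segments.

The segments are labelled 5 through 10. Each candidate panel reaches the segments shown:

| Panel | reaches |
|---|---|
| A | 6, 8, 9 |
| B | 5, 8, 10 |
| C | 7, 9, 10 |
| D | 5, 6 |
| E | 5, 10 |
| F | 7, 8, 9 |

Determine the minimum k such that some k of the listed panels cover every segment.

3

Take {D, E, F}. Their union is {5, 6, 7, 8, 9, 10}, which is all 6 segments.
No 2 of the 6 panels cover everything (all 15 combinations miss at least one segment), so 3 is optimal.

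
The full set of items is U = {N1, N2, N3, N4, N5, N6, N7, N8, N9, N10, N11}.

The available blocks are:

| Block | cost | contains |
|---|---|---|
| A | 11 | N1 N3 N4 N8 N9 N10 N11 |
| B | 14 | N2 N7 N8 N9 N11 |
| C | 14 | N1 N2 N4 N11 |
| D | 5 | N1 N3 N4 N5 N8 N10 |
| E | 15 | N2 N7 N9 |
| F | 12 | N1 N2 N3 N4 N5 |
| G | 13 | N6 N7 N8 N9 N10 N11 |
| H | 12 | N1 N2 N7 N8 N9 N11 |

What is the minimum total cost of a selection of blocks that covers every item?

F, G together cover every item (F ∪ G = {N1, N2, N3, N4, N5, N6, N7, N8, N9, N10, N11}); total cost 12 + 13 = 25.
The greedy pick D, H, G costs 30; no covering selection beats 25.

25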